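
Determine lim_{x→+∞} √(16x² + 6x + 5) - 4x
As x → +∞: multiply by the conjugate to get (6x+5)/(√(16x²+6x+5)+4x); the denominator ~ 8x, so the limit is 6/8 = 3/4.
Limit = 3/4.

Final answer: 3/4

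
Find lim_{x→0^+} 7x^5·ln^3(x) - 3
The product is a 0·∞ indeterminate form at x → 0⁺.
Rewrite the product as 7·ln^3(x) / x^(-5) and apply L'Hôpital, or use the standard hierarchy x^(-5) ≫ |ln x|^3 as x → 0⁺.
The indeterminate product → 0, so the limit = -3.

Final answer: -3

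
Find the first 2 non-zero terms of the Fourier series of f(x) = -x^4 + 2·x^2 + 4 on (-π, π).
(-56 + 8·π^2)·cos(x) - π^4/5 + 4 + 2·π^2/3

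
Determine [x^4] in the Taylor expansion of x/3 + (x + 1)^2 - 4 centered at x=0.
Expand to order 4: x/3 + (x + 1)^2 - 4 = x^2 + 7·x/3 - 3 + O(x^5).
The coefficient of x^4 is 0.

Final answer: 0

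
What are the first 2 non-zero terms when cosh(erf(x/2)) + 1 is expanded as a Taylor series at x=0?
x^2/(2·π) + 2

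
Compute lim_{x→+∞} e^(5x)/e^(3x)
This is an ∞/∞ indeterminate form as x → +∞.
Rewrite e^(5x)/e^(3x) = e^((5−3)x) = e^(2x); the exponent coefficient is 2 > 0 so e^(2x) → ∞.
Limit = ∞.

Final answer: ∞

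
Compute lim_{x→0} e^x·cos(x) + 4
Direct substitution at x = 0 gives 5.

Final answer: 5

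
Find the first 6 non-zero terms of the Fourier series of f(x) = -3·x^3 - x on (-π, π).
(34 - 6·π^2)·sin(x) + (-7/2 + 3·π^2)·sin(2·x) + (2/3 - 2·π^2)·sin(3·x) + (-1/16 + 3·π^2/2)·sin(4·x) + (-6·π^2/5 - 14/125)·sin(5·x) + (1/6 + π^2)·sin(6·x)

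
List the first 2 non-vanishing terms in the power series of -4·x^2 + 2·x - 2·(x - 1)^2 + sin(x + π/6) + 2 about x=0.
x·(√(3)/2 + 6) + 1/2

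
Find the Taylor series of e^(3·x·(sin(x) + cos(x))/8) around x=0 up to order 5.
-80719·x^5/1310720 - 1157·x^4/32768 - 39·x^3/1024 + 57·x^2/128 + 3·x/8 + 1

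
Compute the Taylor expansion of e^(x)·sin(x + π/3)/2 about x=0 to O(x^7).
-x^6/360 + x^5·(-√(3)/120 - 1/120) - √(3)·x^4/24 + x^3·(1/12 - √(3)/12) + x^2/4 + x·(1/4 + √(3)/4) + √(3)/4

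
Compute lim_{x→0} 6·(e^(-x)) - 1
Direct substitution at x = 0 gives 5.

Final answer: 5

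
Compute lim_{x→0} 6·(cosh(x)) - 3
Direct substitution at x = 0 gives 3.

Final answer: 3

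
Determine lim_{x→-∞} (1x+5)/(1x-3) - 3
Evaluate the dominant behaviour as x → -∞; each term tends to a finite value or vanishes.
Limit = -2.

Final answer: -2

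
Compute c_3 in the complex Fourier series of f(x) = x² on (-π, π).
Compute the real Fourier coefficients first: a_3 = -4/9, b_3 = 0.
Then c_3 = (a_3 − i·b_3)/2 = -2/9.

Final answer: -2/9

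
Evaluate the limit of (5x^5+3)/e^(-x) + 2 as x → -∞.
The quotient is an ∞/∞ indeterminate form as x → -∞.
Compare growth rates of the dominant terms (exponentials ≫ polynomials ≫ logarithms), or apply L'Hôpital's rule; the quotient → 0.
Adding the constant: 0 + 2 = 2. Limit = 2.

Final answer: 2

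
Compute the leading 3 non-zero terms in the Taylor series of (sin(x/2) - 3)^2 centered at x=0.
x^2/4 - 3·x + 9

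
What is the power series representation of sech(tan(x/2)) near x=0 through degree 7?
x^6/15360 - x^4/128 - x^2/8 + 1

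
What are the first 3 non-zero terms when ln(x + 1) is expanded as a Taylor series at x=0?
x^3/3 - x^2/2 + x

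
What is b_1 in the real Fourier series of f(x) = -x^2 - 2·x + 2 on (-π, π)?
b_1 = (1/π) ∫_{-π}^{π} f(x)·sin(1x) dx.
Evaluate the integral (use parity and integration by parts as needed): b_1 = -4.

Final answer: -4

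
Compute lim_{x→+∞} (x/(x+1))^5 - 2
As x → +∞: x/(x+1) = 1/(1 + 1/x) → 1, and the 5th power of a limit-1 base also → 1; with the additive constant, 1 - 2 = -1.
Limit = -1.

Final answer: -1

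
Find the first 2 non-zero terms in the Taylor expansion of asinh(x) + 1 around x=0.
x + 1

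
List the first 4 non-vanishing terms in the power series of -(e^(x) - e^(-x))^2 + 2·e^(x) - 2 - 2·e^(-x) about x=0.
2·x^3/3 - 4·x^2 + 4·x - 2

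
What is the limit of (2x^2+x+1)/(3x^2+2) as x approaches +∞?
This is an ∞/∞ indeterminate form as x → +∞.
Divide numerator and denominator by x^2 and let the lower-order terms vanish; the leading terms give 2/3.
Limit = 2/3.

Final answer: 2/3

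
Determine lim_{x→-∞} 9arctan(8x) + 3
Evaluate the dominant behaviour as x → -∞; each term tends to a finite value or vanishes.
Limit = 3 - 9·π/2.

Final answer: 3 - 9·π/2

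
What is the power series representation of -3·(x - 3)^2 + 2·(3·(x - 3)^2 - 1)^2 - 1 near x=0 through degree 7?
18·x^4 - 216·x^3 + 957·x^2 - 1854·x + 1324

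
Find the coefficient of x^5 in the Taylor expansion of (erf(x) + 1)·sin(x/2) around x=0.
Expand to order 5: (erf(x) + 1)·sin(x/2) = x^5/3840 - 3·x^4/(8·√(π)) - x^3/48 + x^2/√(π) + x/2 + O(x^6).
The coefficient of x^5 is 1/3840.

Final answer: 1/3840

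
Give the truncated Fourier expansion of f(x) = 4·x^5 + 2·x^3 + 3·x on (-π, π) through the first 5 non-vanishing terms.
(-156·π^2 + 8·π^4 + 942)·sin(x) + (-4·π^4 - 30 + 18·π^2)·sin(2·x) + (-124·π^2/27 + 410/81 + 8·π^4/3)·sin(3·x) + (-2·π^4 - 33/16 + 3·π^2/2)·sin(4·x) + (-12·π^2/25 + 822/625 + 8·π^4/5)·sin(5·x)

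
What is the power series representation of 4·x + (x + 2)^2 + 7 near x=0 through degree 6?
x^2 + 8·x + 11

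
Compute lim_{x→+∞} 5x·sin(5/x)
As x → +∞: let u = 5/x → 0⁺; then 5·x·sin(5/x) = 5·5·sin(u)/u → 5·5·1 = 25.
Limit = 25.

Final answer: 25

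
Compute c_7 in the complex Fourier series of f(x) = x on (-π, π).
Compute the real Fourier coefficients first: a_7 = 0, b_7 = 2/7.
Then c_7 = (a_7 − i·b_7)/2 = -i/7.

Final answer: -i/7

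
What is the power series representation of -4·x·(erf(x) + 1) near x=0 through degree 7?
-4·x^6/(5·√(π)) + 8·x^4/(3·√(π)) - 8·x^2/√(π) - 4·x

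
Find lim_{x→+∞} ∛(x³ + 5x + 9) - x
This is an ∞ − ∞ indeterminate form.
Multiply by (A² + AB + B²)/(A² + AB + B²) where A = ∛(x³+5x + 9), B = x to use A³ − B³ = (A−B)(A²+AB+B²); the x³ terms cancel, leaving (5x + 9)/(A²+AB+B²) with denominator ~ 3x², so the limit is 0.
Limit = 0.

Final answer: 0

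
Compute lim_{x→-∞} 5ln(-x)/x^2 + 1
The quotient is an ∞/∞ indeterminate form as x → -∞.
Compare growth rates of the dominant terms (exponentials ≫ polynomials ≫ logarithms), or apply L'Hôpital's rule; the quotient → 0.
Adding the constant: 0 + 1 = 1. Limit = 1.

Final answer: 1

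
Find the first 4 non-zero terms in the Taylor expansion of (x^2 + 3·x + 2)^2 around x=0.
6·x^3 + 13·x^2 + 12·x + 4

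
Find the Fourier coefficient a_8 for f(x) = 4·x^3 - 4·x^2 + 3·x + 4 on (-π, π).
a_8 = (1/π) ∫_{-π}^{π} f(x)·cos(8x) dx.
Evaluate the integral (use parity and integration by parts as needed): a_8 = -1/4.

Final answer: -1/4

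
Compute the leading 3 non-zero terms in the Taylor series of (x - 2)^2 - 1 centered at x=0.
x^2 - 4·x + 3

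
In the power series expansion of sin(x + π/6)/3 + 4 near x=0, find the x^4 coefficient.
Expand to order 4: sin(x + π/6)/3 + 4 = x^4/144 - √(3)·x^3/36 - x^2/12 + √(3)·x/6 + 25/6 + O(x^5).
The coefficient of x^4 is 1/144.

Final answer: 1/144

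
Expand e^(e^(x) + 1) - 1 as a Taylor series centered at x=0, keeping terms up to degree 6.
203·x^6·e^(2)/720 + 13·x^5·e^(2)/30 + 5·x^4·e^(2)/8 + 5·x^3·e^(2)/6 + x^2·e^(2) + x·e^(2) - 1 + e^(2)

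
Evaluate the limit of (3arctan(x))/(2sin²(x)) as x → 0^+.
Both numerator and denominator → 0 as x → 0^+; this is a 0/0 indeterminate form.
Expand each to leading order near x = 0: numerator ~ 3·x, denominator ~ 2·x^2.
The limit of the ratio is ∞.

Final answer: ∞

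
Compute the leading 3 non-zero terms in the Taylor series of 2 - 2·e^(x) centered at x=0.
-x^3/3 - x^2 - 2·x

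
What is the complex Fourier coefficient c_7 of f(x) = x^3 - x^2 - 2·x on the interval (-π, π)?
Compute the real Fourier coefficients first: a_7 = 4/49, b_7 = -208/343 + 2·π^2/7.
Then c_7 = (a_7 − i·b_7)/2 = 2/49 - i·π^2/7 + 104·i/343.

Final answer: 2/49 - i·π^2/7 + 104·i/343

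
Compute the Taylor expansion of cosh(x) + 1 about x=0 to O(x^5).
x^4/24 + x^2/2 + 2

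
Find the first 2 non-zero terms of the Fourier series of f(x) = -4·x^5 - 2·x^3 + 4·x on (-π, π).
(-928 - 8·π^4 + 156·π^2)·sin(x) + (-18·π^2 + 23 + 4·π^4)·sin(2·x)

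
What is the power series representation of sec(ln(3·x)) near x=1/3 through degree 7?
1 + 9·(x - 1/3)^2/2 - 27·(x - 1/3)^3/2 + 54·(x - 1/3)^4 - 405·(x - 1/3)^5/2 + 1539·(x - 1/3)^6/2 - 2916·(x - 1/3)^7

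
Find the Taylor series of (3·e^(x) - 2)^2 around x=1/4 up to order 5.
-12·e^(1/4) + 4 + 9·e^(1/2) + (-12·e^(1/4) + 18·e^(1/2))·(x - 1/4) + (-972·e^(3/4) - 486·e^(5/4) - 48·e^(1/4) + 360·e^(1/2) + 1134·e)·(x - 1/4)^2/(-27·e^(3/4) - 36·e^(1/4) + 8 + 54·e^(1/2)) + (-540·e^(3/4) - 324·e^(5/4) - 16·e^(1/4) + 168·e^(1/2) + 702·e)·(x - 1/4)^3/(-27·e^(3/4) - 36·e^(1/4) + 8 + 54·e^(1/2)) + (-324·e^(5/4) - 486·e^(3/4) - 8·e^(1/4) + 132·e^(1/2) + 675·e)·(x - 1/4)^4/(-54·e^(3/4) - 72·e^(1/4) + 16 + 108·e^(1/2)) + (-648·e^(5/4) - 918·e^(3/4) - 8·e^(1/4) + 228·e^(1/2) + 1323·e)·(x - 1/4)^5/(-270·e^(3/4) - 360·e^(1/4) + 80 + 540·e^(1/2))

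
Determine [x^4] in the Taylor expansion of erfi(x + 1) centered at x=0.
Expand to order 4: erfi(x + 1) = 5·e·x^4/(3·√(π)) + 2·e·x^3/√(π) + 2·e·x^2/√(π) + 2·e·x/√(π) + erfi(1) + O(x^5).
The coefficient of x^4 is 5·e/(3·√(π)).

Final answer: 5·e/(3·√(π))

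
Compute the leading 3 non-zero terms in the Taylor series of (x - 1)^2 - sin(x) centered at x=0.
x^2 - 3·x + 1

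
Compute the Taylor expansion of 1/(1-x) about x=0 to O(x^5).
x^4 + x^3 + x^2 + x + 1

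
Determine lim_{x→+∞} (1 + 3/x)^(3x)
As x → +∞: write (1 + 3/x)^(3x) = ((1 + 3/x)^x)^3 → (e^3)^3 = e^9.
Limit = e^(9).

Final answer: e^(9)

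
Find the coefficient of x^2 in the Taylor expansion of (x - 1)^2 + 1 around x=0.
Expand to order 2: (x - 1)^2 + 1 = x^2 - 2·x + 2 + O(x^3).
The coefficient of x^2 is 1.

Final answer: 1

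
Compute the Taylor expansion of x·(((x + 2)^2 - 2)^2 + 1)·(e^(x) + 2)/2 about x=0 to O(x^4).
157·x^3/4 + 53·x^2/2 + 15·x/2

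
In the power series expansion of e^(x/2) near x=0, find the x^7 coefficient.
Expand to order 7: e^(x/2) = x^7/645120 + x^6/46080 + x^5/3840 + x^4/384 + x^3/48 + x^2/8 + x/2 + 1 + O(x^8).
The coefficient of x^7 is 1/645120.

Final answer: 1/645120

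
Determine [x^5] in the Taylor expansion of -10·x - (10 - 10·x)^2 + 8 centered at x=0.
Expand to order 5: -10·x - (10 - 10·x)^2 + 8 = -100·x^2 + 190·x - 92 + O(x^6).
The coefficient of x^5 is 0.

Final answer: 0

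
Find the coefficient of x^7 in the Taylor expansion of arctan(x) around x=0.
Expand to order 7: arctan(x) = -x^7/7 + x^5/5 - x^3/3 + x + O(x^8).
The coefficient of x^7 is -1/7.

Final answer: -1/7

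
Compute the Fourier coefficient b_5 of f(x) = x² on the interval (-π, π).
b_5 = (1/π) ∫_{-π}^{π} f(x)·sin(5x) dx.
Evaluate the integral (use parity and integration by parts as needed): b_5 = 0.

Final answer: 0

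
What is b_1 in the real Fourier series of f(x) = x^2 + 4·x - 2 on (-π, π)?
b_1 = (1/π) ∫_{-π}^{π} f(x)·sin(1x) dx.
Evaluate the integral (use parity and integration by parts as needed): b_1 = 8.

Final answer: 8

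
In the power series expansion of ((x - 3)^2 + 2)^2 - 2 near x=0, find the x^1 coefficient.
Expand to order 1: ((x - 3)^2 + 2)^2 - 2 = 119 - 132·x + O(x^2).
The coefficient of x^1 is -132.

Final answer: -132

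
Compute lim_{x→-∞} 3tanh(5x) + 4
Evaluate the dominant behaviour as x → -∞; each term tends to a finite value or vanishes.
Limit = 1.

Final answer: 1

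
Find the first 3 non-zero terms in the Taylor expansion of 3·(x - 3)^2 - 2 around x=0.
3·x^2 - 18·x + 25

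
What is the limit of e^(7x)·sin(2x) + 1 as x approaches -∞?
Evaluate the dominant behaviour as x → -∞; each term tends to a finite value or vanishes.
Limit = 1.

Final answer: 1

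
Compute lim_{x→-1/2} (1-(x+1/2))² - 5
Direct substitution at x = -1/2 gives -4.

Final answer: -4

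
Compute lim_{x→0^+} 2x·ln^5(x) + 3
The product is a 0·∞ indeterminate form at x → 0⁺.
Rewrite the product as 2·ln^5(x) / x^(-1) and apply L'Hôpital, or use the standard hierarchy x^(-1) ≫ |ln x|^5 as x → 0⁺.
The indeterminate product → 0, so the limit = 3.

Final answer: 3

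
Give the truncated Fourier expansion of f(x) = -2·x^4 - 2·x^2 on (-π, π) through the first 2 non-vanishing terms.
(-88 + 16·π^2)·cos(x) - 2·π^4/5 - 2·π^2/3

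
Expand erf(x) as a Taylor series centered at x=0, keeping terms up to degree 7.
-x^7/(21·√(π)) + x^5/(5·√(π)) - 2·x^3/(3·√(π)) + 2·x/√(π)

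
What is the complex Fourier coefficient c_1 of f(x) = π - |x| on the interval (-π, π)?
Compute the real Fourier coefficients first: a_1 = 4/π, b_1 = 0.
Then c_1 = (a_1 − i·b_1)/2 = 2/π.

Final answer: 2/π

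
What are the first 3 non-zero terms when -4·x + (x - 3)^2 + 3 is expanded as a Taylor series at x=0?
x^2 - 10·x + 12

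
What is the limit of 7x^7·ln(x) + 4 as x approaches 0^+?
The product is a 0·∞ indeterminate form at x → 0⁺.
Rewrite the product as 7·ln(x) / x^(-7) and apply L'Hôpital, or use the standard hierarchy x^(-7) ≫ |ln x| as x → 0⁺.
The indeterminate product → 0, so the limit = 4.

Final answer: 4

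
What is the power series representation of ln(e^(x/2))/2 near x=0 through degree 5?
x/4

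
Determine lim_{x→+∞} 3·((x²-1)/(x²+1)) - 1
Evaluate the dominant behaviour as x → +∞; each term tends to a finite value or vanishes.
Limit = 2.

Final answer: 2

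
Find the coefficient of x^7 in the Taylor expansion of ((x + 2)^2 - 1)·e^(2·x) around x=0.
Expand to order 7: ((x + 2)^2 - 1)·e^(2·x) = 44·x^7/63 + 2·x^6 + 24·x^5/5 + 28·x^4/3 + 14·x^3 + 15·x^2 + 10·x + 3 + O(x^8).
The coefficient of x^7 is 44/63.

Final answer: 44/63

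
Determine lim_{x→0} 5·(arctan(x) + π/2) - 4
Direct substitution at x = 0 gives -4 + 5·π/2.

Final answer: -4 + 5·π/2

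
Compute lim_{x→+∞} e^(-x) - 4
Evaluate the dominant behaviour as x → +∞; each term tends to a finite value or vanishes.
Limit = -4.

Final answer: -4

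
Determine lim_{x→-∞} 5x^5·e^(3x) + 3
The product is a 0·∞ indeterminate form at x → -∞.
Rewrite the product as 5x^5 / e^(-3x) (an ∞/∞ form) and apply L'Hôpital, or use the standard hierarchy e^(3|x|) ≫ |x^5| as x → -∞.
The indeterminate product → 0, so the limit = 3.

Final answer: 3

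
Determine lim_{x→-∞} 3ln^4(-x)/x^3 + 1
The quotient is an ∞/∞ indeterminate form as x → -∞.
Compare growth rates of the dominant terms (exponentials ≫ polynomials ≫ logarithms), or apply L'Hôpital's rule; the quotient → 0.
Adding the constant: 0 + 1 = 1. Limit = 1.

Final answer: 1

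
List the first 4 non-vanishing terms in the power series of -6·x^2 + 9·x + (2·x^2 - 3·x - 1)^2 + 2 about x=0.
-12·x^3 - x^2 + 15·x + 3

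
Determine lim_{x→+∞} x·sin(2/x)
As x → +∞: let u = 2/x → 0⁺; then x·sin(2/x) = 2·sin(u)/u → 2·1 = 2.
Limit = 2.

Final answer: 2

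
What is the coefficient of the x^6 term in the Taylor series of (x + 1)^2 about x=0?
Expand to order 6: (x + 1)^2 = x^2 + 2·x + 1 + O(x^7).
The coefficient of x^6 is 0.

Final answer: 0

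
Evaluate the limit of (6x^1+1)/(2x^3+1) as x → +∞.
This is an ∞/∞ indeterminate form as x → +∞.
Divide numerator and denominator by x^3 and let the lower-order terms vanish; the numerator's degree 1 is below the denominator's degree 3, so the quotient → 0.
Limit = 0.

Final answer: 0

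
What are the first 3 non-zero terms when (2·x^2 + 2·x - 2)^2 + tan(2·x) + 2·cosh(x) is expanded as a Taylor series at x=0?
-3·x^2 - 6·x + 6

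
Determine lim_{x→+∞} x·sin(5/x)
As x → +∞: let u = 5/x → 0⁺; then x·sin(5/x) = 5·sin(u)/u → 5·1 = 5.
Limit = 5.

Final answer: 5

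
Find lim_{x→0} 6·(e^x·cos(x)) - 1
Direct substitution at x = 0 gives 5.

Final answer: 5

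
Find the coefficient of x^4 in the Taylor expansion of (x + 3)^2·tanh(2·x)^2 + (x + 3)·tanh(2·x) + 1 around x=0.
Expand to order 4: (x + 3)^2·tanh(2·x)^2 + (x + 3)·tanh(2·x) + 1 = -284·x^4/3 + 16·x^3 + 38·x^2 + 6·x + 1 + O(x^5).
The coefficient of x^4 is -284/3.

Final answer: -284/3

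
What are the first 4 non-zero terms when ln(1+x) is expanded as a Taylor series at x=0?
-x^4/4 + x^3/3 - x^2/2 + x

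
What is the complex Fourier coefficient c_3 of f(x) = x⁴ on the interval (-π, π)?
Compute the real Fourier coefficients first: a_3 = 16/27 - 8·π^2/9, b_3 = 0.
Then c_3 = (a_3 − i·b_3)/2 = 8/27 - 4·π^2/9.

Final answer: 8/27 - 4·π^2/9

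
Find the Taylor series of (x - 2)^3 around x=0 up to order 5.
x^3 - 6·x^2 + 12·x - 8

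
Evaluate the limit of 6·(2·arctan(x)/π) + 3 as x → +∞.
Evaluate the dominant behaviour as x → +∞; each term tends to a finite value or vanishes.
Limit = 9.

Final answer: 9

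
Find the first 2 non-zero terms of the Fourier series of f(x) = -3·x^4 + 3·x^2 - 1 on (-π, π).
(-156 + 24·π^2)·cos(x) - 3·π^4/5 - 1 + π^2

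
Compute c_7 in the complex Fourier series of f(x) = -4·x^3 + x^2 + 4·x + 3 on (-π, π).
Compute the real Fourier coefficients first: a_7 = -4/49, b_7 = 440/343 - 8·π^2/7.
Then c_7 = (a_7 − i·b_7)/2 = -2/49 - 220·i/343 + 4·i·π^2/7.

Final answer: -2/49 - 220·i/343 + 4·i·π^2/7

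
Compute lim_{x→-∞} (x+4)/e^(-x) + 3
The quotient is an ∞/∞ indeterminate form as x → -∞.
Compare growth rates of the dominant terms (exponentials ≫ polynomials ≫ logarithms), or apply L'Hôpital's rule; the quotient → 0.
Adding the constant: 0 + 3 = 3. Limit = 3.

Final answer: 3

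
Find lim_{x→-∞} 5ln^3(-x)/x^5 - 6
The quotient is an ∞/∞ indeterminate form as x → -∞.
Compare growth rates of the dominant terms (exponentials ≫ polynomials ≫ logarithms), or apply L'Hôpital's rule; the quotient → 0.
Adding the constant: 0 - 6 = -6. Limit = -6.

Final answer: -6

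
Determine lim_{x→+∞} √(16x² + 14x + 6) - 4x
As x → +∞: multiply by the conjugate to get (14x+6)/(√(16x²+14x+6)+4x); the denominator ~ 8x, so the limit is 14/8 = 7/4.
Limit = 7/4.

Final answer: 7/4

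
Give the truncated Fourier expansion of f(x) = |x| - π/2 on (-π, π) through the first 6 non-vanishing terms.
-4·cos(x)/π - 4·cos(3·x)/(9·π) - 4·cos(5·x)/(25·π) - 4·cos(7·x)/(49·π) - 4·cos(9·x)/(81·π) - 4·cos(11·x)/(121·π)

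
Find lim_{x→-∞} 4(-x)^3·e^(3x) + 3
The product is a 0·∞ indeterminate form at x → -∞.
Rewrite the product as 4(-x)^3 / e^(-3x) (an ∞/∞ form) and apply L'Hôpital, or use the standard hierarchy e^(3|x|) ≫ |(-x)^3| as x → -∞.
The indeterminate product → 0, so the limit = 3.

Final answer: 3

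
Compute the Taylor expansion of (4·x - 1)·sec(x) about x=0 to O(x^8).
61·x^7/180 - 61·x^6/720 + 5·x^5/6 - 5·x^4/24 + 2·x^3 - x^2/2 + 4·x - 1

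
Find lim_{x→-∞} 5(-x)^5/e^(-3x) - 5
The quotient is an ∞/∞ indeterminate form as x → -∞.
Compare growth rates of the dominant terms (exponentials ≫ polynomials ≫ logarithms), or apply L'Hôpital's rule; the quotient → 0.
Adding the constant: 0 - 5 = -5. Limit = -5.

Final answer: -5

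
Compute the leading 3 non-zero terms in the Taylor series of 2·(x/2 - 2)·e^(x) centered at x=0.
-x^2 - 3·x - 4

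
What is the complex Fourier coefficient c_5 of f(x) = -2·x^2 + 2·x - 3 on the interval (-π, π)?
Compute the real Fourier coefficients first: a_5 = 8/25, b_5 = 4/5.
Then c_5 = (a_5 − i·b_5)/2 = 4/25 - 2·i/5.

Final answer: 4/25 - 2·i/5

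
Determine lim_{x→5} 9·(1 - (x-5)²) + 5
Direct substitution at x = 5 gives 14.

Final answer: 14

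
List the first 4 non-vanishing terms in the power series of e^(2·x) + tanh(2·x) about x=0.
-4·x^3/3 + 2·x^2 + 4·x + 1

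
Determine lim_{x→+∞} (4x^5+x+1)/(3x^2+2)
This is an ∞/∞ indeterminate form as x → +∞.
Divide numerator and denominator by x^5 and let the lower-order terms vanish; the numerator's degree 5 exceeds the denominator's degree 2, so the quotient diverges.
Limit = ∞.

Final answer: ∞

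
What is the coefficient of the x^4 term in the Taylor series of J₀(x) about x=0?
Expand to order 4: J₀(x) = x^4/64 - x^2/4 + 1 + O(x^5).
The coefficient of x^4 is 1/64.

Final answer: 1/64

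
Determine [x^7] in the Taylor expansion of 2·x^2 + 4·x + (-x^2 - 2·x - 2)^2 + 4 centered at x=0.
Expand to order 7: 2·x^2 + 4·x + (-x^2 - 2·x - 2)^2 + 4 = x^4 + 4·x^3 + 10·x^2 + 12·x + 8 + O(x^8).
The coefficient of x^7 is 0.

Final answer: 0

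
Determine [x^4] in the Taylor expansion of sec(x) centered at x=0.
Expand to order 4: sec(x) = 5·x^4/24 + x^2/2 + 1 + O(x^5).
The coefficient of x^4 is 5/24.

Final answer: 5/24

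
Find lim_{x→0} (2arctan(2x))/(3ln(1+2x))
Both numerator and denominator → 0 as x → 0; this is a 0/0 indeterminate form.
Expand each to leading order near x = 0: numerator ~ 4·x, denominator ~ 6·x.
The limit of the ratio is 2/3.

Final answer: 2/3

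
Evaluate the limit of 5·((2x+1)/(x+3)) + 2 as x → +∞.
Evaluate the dominant behaviour as x → +∞; each term tends to a finite value or vanishes.
Limit = 12.

Final answer: 12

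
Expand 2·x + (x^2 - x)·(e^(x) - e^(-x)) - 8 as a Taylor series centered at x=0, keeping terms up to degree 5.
x^5/3 - x^4/3 + 2·x^3 - 2·x^2 + 2·x - 8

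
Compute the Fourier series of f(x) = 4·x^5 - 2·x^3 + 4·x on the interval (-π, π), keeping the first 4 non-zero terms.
(-164·π^2 + 8·π^4 + 992)·sin(x) + (-4·π^4 - 37 + 22·π^2)·sin(2·x) + (-196·π^2/27 + 608/81 + 8·π^4/3)·sin(3·x) + (-2·π^4 - 53/16 + 7·π^2/2)·sin(4·x)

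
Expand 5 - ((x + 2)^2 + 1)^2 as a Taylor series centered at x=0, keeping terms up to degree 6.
-x^4 - 8·x^3 - 26·x^2 - 40·x - 20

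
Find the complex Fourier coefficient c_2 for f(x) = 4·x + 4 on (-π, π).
Compute the real Fourier coefficients first: a_2 = 0, b_2 = -4.
Then c_2 = (a_2 − i·b_2)/2 = 2·i.

Final answer: 2·i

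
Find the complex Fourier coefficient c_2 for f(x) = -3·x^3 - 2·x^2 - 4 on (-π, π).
Compute the real Fourier coefficients first: a_2 = -2, b_2 = -9/2 + 3·π^2.
Then c_2 = (a_2 − i·b_2)/2 = -1 - 3·i·π^2/2 + 9·i/4.

Final answer: -1 - 3·i·π^2/2 + 9·i/4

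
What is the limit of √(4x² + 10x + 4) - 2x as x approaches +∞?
As x → +∞: multiply by the conjugate to get (10x+4)/(√(4x²+10x+4)+2x); the denominator ~ 4x, so the limit is 10/4 = 5/2.
Limit = 5/2.

Final answer: 5/2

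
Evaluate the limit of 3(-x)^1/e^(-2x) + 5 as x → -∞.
The quotient is an ∞/∞ indeterminate form as x → -∞.
Compare growth rates of the dominant terms (exponentials ≫ polynomials ≫ logarithms), or apply L'Hôpital's rule; the quotient → 0.
Adding the constant: 0 + 5 = 5. Limit = 5.

Final answer: 5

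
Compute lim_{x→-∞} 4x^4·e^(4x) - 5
The product is a 0·∞ indeterminate form at x → -∞.
Rewrite the product as 4x^4 / e^(-4x) (an ∞/∞ form) and apply L'Hôpital, or use the standard hierarchy e^(4|x|) ≫ |x^4| as x → -∞.
The indeterminate product → 0, so the limit = -5.

Final answer: -5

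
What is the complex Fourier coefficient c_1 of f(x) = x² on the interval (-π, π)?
Compute the real Fourier coefficients first: a_1 = -4, b_1 = 0.
Then c_1 = (a_1 − i·b_1)/2 = -2.

Final answer: -2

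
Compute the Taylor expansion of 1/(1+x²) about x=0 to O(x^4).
1 - x^2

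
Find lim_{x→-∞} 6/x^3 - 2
Evaluate the dominant behaviour as x → -∞; each term tends to a finite value or vanishes.
Limit = -2.

Final answer: -2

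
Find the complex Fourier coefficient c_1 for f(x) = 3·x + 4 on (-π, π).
Compute the real Fourier coefficients first: a_1 = 0, b_1 = 6.
Then c_1 = (a_1 − i·b_1)/2 = -3·i.

Final answer: -3·i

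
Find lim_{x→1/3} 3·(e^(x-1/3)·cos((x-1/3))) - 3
Direct substitution at x = 1/3 gives 0.

Final answer: 0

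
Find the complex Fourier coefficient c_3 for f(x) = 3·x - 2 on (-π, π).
Compute the real Fourier coefficients first: a_3 = 0, b_3 = 2.
Then c_3 = (a_3 − i·b_3)/2 = -i.

Final answer: -i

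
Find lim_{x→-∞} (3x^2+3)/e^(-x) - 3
The quotient is an ∞/∞ indeterminate form as x → -∞.
Compare growth rates of the dominant terms (exponentials ≫ polynomials ≫ logarithms), or apply L'Hôpital's rule; the quotient → 0.
Adding the constant: 0 - 3 = -3. Limit = -3.

Final answer: -3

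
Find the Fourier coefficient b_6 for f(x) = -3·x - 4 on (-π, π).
b_6 = (1/π) ∫_{-π}^{π} f(x)·sin(6x) dx.
Evaluate the integral (use parity and integration by parts as needed): b_6 = 1.

Final answer: 1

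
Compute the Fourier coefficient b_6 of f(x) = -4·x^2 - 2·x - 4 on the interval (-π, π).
b_6 = (1/π) ∫_{-π}^{π} f(x)·sin(6x) dx.
Evaluate the integral (use parity and integration by parts as needed): b_6 = 2/3.

Final answer: 2/3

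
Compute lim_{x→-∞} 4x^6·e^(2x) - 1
The product is a 0·∞ indeterminate form at x → -∞.
Rewrite the product as 4x^6 / e^(-2x) (an ∞/∞ form) and apply L'Hôpital, or use the standard hierarchy e^(2|x|) ≫ |x^6| as x → -∞.
The indeterminate product → 0, so the limit = -1.

Final answer: -1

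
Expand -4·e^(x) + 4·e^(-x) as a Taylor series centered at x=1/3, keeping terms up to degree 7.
(4 - 4·e^(2/3))·e^(-1/3) + (-4·e^(2/3) - 4)·e^(-1/3)·(x - 1/3) + (2 - 2·e^(2/3))·e^(-1/3)·(x - 1/3)^2 + (-2·e^(2/3) - 2)·e^(-1/3)·(x - 1/3)^3/3 + (1 - e^(2/3))·e^(-1/3)·(x - 1/3)^4/6 + (-e^(2/3) - 1)·e^(-1/3)·(x - 1/3)^5/30 + (1 - e^(2/3))·e^(-1/3)·(x - 1/3)^6/180 + (-e^(2/3) - 1)·e^(-1/3)·(x - 1/3)^7/1260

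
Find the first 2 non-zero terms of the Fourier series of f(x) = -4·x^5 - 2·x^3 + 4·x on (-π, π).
(-928 - 8·π^4 + 156·π^2)·sin(x) + (-18·π^2 + 23 + 4·π^4)·sin(2·x)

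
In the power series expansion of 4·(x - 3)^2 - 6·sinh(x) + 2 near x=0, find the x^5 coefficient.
Expand to order 5: 4·(x - 3)^2 - 6·sinh(x) + 2 = -x^5/20 - x^3 + 4·x^2 - 30·x + 38 + O(x^6).
The coefficient of x^5 is -1/20.

Final answer: -1/20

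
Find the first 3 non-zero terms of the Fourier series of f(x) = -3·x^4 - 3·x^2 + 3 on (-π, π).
(-132 + 24·π^2)·cos(x) + (6 - 6·π^2)·cos(2·x) - 3·π^4/5 - π^2 + 3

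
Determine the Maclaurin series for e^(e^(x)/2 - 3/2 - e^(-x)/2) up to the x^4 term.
5·x^4·e^(-3/2)/24 + x^3·e^(-3/2)/3 + x^2·e^(-3/2)/2 + x·e^(-3/2) + e^(-3/2)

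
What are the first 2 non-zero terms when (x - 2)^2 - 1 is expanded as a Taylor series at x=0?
3 - 4·x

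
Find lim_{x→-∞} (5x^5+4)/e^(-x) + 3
The quotient is an ∞/∞ indeterminate form as x → -∞.
Compare growth rates of the dominant terms (exponentials ≫ polynomials ≫ logarithms), or apply L'Hôpital's rule; the quotient → 0.
Adding the constant: 0 + 3 = 3. Limit = 3.

Final answer: 3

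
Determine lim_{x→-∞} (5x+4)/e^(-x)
This is an ∞/∞ indeterminate form as x → -∞.
Compare growth rates of the dominant terms (exponentials ≫ polynomials ≫ logarithms), or apply L'Hôpital's rule; the quotient → 0.
Limit = 0.

Final answer: 0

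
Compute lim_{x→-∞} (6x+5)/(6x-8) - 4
Evaluate the dominant behaviour as x → -∞; each term tends to a finite value or vanishes.
Limit = -3.

Final answer: -3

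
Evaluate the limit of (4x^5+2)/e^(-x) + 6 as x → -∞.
The quotient is an ∞/∞ indeterminate form as x → -∞.
Compare growth rates of the dominant terms (exponentials ≫ polynomials ≫ logarithms), or apply L'Hôpital's rule; the quotient → 0.
Adding the constant: 0 + 6 = 6. Limit = 6.

Final answer: 6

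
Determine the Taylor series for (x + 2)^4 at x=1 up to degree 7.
81 + 108·(x - 1) + 54·(x - 1)^2 + 12·(x - 1)^3 + (x - 1)^4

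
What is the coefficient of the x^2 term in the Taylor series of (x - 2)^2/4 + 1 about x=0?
Expand to order 2: (x - 2)^2/4 + 1 = x^2/4 - x + 2 + O(x^3).
The coefficient of x^2 is 1/4.

Final answer: 1/4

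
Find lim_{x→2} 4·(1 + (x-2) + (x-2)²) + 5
Direct substitution at x = 2 gives 9.

Final answer: 9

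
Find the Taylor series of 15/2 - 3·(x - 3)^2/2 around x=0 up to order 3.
-3·x^2/2 + 9·x - 6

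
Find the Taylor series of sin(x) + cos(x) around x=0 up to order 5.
x^5/120 + x^4/24 - x^3/6 - x^2/2 + x + 1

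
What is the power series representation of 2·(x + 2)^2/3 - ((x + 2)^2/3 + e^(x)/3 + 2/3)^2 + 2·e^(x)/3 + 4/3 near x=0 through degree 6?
-89·x^6/3240 - 59·x^5/540 - 17·x^4/36 - 49·x^3/27 - 37·x^2/9 - 40·x/9 - 7/9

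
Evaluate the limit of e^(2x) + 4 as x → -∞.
Evaluate the dominant behaviour as x → -∞; each term tends to a finite value or vanishes.
Limit = 4.

Final answer: 4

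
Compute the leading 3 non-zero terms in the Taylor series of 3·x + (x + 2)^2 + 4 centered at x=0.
x^2 + 7·x + 8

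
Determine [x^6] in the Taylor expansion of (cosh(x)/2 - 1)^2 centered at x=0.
Expand to order 6: (cosh(x)/2 - 1)^2 = 7·x^6/720 + x^4/24 - x^2/4 + 1/4 + O(x^7).
The coefficient of x^6 is 7/720.

Final answer: 7/720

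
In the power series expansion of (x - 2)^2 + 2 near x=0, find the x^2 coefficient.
Expand to order 2: (x - 2)^2 + 2 = x^2 - 4·x + 6 + O(x^3).
The coefficient of x^2 is 1.

Final answer: 1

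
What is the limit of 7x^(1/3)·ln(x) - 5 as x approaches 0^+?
The product is a 0·∞ indeterminate form at x → 0⁺.
Rewrite the product as 7·ln(x) / x^(-1/3) and apply L'Hôpital, or use the standard hierarchy x^(-1/3) ≫ |ln x| as x → 0⁺.
The indeterminate product → 0, so the limit = -5.

Final answer: -5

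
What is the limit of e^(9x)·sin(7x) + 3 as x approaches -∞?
Evaluate the dominant behaviour as x → -∞; each term tends to a finite value or vanishes.
Limit = 3.

Final answer: 3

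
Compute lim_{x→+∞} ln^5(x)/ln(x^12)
This is an ∞/∞ indeterminate form as x → +∞.
Write ln(x^12) = 12·ln(x), reducing the quotient to ln^4(x)/12 → ∞.
Limit = ∞.

Final answer: ∞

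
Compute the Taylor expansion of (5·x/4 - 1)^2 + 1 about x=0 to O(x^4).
25·x^2/16 - 5·x/2 + 2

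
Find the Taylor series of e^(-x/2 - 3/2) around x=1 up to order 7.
e^(-2) - e^(-2)·(x - 1)/2 + e^(-2)·(x - 1)^2/8 - e^(-2)·(x - 1)^3/48 + e^(-2)·(x - 1)^4/384 - e^(-2)·(x - 1)^5/3840 + e^(-2)·(x - 1)^6/46080 - e^(-2)·(x - 1)^7/645120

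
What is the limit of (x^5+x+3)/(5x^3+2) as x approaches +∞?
This is an ∞/∞ indeterminate form as x → +∞.
Divide numerator and denominator by x^5 and let the lower-order terms vanish; the numerator's degree 5 exceeds the denominator's degree 3, so the quotient diverges.
Limit = ∞.

Final answer: ∞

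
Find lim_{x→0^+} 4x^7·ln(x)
This is a 0·∞ indeterminate form at x → 0⁺.
Rewrite the product as 4·ln(x) / x^(-7) and apply L'Hôpital, or use the standard hierarchy x^(-7) ≫ |ln x| as x → 0⁺.
The indeterminate product → 0, so the limit = 0.

Final answer: 0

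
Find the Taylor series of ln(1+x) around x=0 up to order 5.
x^5/5 - x^4/4 + x^3/3 - x^2/2 + x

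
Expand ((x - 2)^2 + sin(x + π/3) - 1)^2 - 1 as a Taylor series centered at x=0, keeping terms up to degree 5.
x^5·(√(3)/2 + 3)^2·(-7·√(3)/(48·(√(3)/2 + 3)^2) - (-√(3)/(4·(√(3)/2 + 3)) + 1/(√(3)/2 + 3))/(6·(√(3)/2 + 3)) + 1/(120·(√(3)/2 + 3))) + x^4·(√(3)/2 + 3)^2·(√(3)/(24·(√(3)/2 + 3)) + (-√(3)/(4·(√(3)/2 + 3)) + 1/(√(3)/2 + 3))^2 + 7/(12·(√(3)/2 + 3)^2)) + x^3·(√(3)/2 + 3)^2·(-7·(-√(3)/(4·(√(3)/2 + 3)) + 1/(√(3)/2 + 3))/(√(3)/2 + 3) - 1/(6·(√(3)/2 + 3))) + x^2·(√(3)/2 + 3)^2·(-√(3)/(2·(√(3)/2 + 3)) + 2/(√(3)/2 + 3) + 49/(4·(√(3)/2 + 3)^2)) + x·(-21 - 7·√(3)/2) - 1 + (√(3)/2 + 3)^2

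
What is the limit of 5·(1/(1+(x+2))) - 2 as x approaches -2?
Direct substitution at x = -2 gives 3.

Final answer: 3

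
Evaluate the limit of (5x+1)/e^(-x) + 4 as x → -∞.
The quotient is an ∞/∞ indeterminate form as x → -∞.
Compare growth rates of the dominant terms (exponentials ≫ polynomials ≫ logarithms), or apply L'Hôpital's rule; the quotient → 0.
Adding the constant: 0 + 4 = 4. Limit = 4.

Final answer: 4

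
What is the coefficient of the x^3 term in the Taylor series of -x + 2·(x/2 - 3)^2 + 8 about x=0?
Expand to order 3: -x + 2·(x/2 - 3)^2 + 8 = x^2/2 - 7·x + 26 + O(x^4).
The coefficient of x^3 is 0.

Final answer: 0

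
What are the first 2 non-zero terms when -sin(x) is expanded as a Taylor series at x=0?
x^3/6 - x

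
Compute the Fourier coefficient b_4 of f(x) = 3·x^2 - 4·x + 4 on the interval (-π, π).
b_4 = (1/π) ∫_{-π}^{π} f(x)·sin(4x) dx.
Evaluate the integral (use parity and integration by parts as needed): b_4 = 2.

Final answer: 2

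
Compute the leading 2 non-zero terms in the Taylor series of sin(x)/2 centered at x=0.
-x^3/12 + x/2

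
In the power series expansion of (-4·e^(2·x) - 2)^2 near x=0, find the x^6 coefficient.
Expand to order 6: (-4·e^(2·x) - 2)^2 = 832·x^6/9 + 704·x^5/5 + 544·x^4/3 + 192·x^3 + 160·x^2 + 96·x + 36 + O(x^7).
The coefficient of x^6 is 832/9.

Final answer: 832/9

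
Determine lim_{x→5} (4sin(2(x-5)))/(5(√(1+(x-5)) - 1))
Both numerator and denominator → 0 as x → 5; this is a 0/0 indeterminate form.
Expand each to leading order near x = 5: numerator ~ 8·(x - 5), denominator ~ 5·(x - 5)/2.
The limit of the ratio is 16/5.

Final answer: 16/5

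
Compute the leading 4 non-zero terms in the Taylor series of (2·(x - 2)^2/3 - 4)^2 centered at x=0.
-32·x^3/9 + 16·x^2/3 + 64·x/9 + 16/9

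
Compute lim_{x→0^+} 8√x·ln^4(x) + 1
The product is a 0·∞ indeterminate form at x → 0⁺.
Rewrite the product as 8·ln^4(x) / x^(-1/2) and apply L'Hôpital, or use the standard hierarchy x^(-1/2) ≫ |ln x|^4 as x → 0⁺.
The indeterminate product → 0, so the limit = 1.

Final answer: 1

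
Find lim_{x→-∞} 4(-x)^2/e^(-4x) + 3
The quotient is an ∞/∞ indeterminate form as x → -∞.
Compare growth rates of the dominant terms (exponentials ≫ polynomials ≫ logarithms), or apply L'Hôpital's rule; the quotient → 0.
Adding the constant: 0 + 3 = 3. Limit = 3.

Final answer: 3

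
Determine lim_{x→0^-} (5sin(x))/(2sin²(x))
Both numerator and denominator → 0 as x → 0^-; this is a 0/0 indeterminate form.
Expand each to leading order near x = 0: numerator ~ 5·x, denominator ~ 2·x^2.
The limit of the ratio is -∞.

Final answer: -∞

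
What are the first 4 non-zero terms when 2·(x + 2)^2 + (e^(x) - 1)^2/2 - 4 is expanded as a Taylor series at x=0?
x^3/2 + 5·x^2/2 + 8·x + 4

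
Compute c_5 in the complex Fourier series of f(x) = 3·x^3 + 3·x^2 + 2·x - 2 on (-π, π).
Compute the real Fourier coefficients first: a_5 = -12/25, b_5 = 64/125 + 6·π^2/5.
Then c_5 = (a_5 − i·b_5)/2 = -6/25 - 3·i·π^2/5 - 32·i/125.

Final answer: -6/25 - 3·i·π^2/5 - 32·i/125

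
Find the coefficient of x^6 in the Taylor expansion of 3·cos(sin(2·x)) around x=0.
Expand to order 6: 3·cos(sin(2·x)) = -148·x^6/15 + 10·x^4 - 6·x^2 + 3 + O(x^7).
The coefficient of x^6 is -148/15.

Final answer: -148/15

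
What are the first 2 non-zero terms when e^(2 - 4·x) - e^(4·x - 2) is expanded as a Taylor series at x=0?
x·(-4·e^(2) - 4·e^(-2)) - e^(-2) + e^(2)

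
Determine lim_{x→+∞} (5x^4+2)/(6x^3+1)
This is an ∞/∞ indeterminate form as x → +∞.
Divide numerator and denominator by x^4 and let the lower-order terms vanish; the numerator's degree 4 exceeds the denominator's degree 3, so the quotient diverges.
Limit = ∞.

Final answer: ∞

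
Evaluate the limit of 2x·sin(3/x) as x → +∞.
As x → +∞: let u = 3/x → 0⁺; then 2·x·sin(3/x) = 2·3·sin(u)/u → 2·3·1 = 6.
Limit = 6.

Final answer: 6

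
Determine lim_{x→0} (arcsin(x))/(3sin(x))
Both numerator and denominator → 0 as x → 0; this is a 0/0 indeterminate form.
Expand each to leading order near x = 0: numerator ~ x, denominator ~ 3·x.
The limit of the ratio is 1/3.

Final answer: 1/3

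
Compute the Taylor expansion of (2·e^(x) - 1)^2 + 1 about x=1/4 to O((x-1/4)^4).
-4·e^(1/4) + 2 + 4·e^(1/2) + (-4·e^(1/4) + 8·e^(1/2))·(x - 1/4) + (-64·e^(5/4) - 72·e^(3/4) - 2·e^(1/4) + 20·e^(1/2) + 112·e)·(x - 1/4)^2/(-8·e^(3/4) - 6·e^(1/4) + 1 + 12·e^(1/2)) + (-128·e^(5/4) - 120·e^(3/4) - 2·e^(1/4) + 28·e^(1/2) + 208·e)·(x - 1/4)^3/(-24·e^(3/4) - 18·e^(1/4) + 3 + 36·e^(1/2))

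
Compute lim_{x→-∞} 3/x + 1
Evaluate the dominant behaviour as x → -∞; each term tends to a finite value or vanishes.
Limit = 1.

Final answer: 1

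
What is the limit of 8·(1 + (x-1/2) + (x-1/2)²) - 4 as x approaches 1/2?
Direct substitution at x = 1/2 gives 4.

Final answer: 4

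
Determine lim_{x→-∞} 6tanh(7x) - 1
Evaluate the dominant behaviour as x → -∞; each term tends to a finite value or vanishes.
Limit = -7.

Final answer: -7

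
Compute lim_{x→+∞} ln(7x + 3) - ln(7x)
This is an ∞ − ∞ indeterminate form.
Combine the logarithms: ln(7x+3) − ln(7x) = ln((7x+3)/(7x)) = ln(1 + 3/(7x)) → ln(1) = 0.
Limit = 0.

Final answer: 0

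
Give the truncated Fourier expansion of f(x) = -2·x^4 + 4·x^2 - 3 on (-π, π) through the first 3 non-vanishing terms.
(-112 + 16·π^2)·cos(x) + (10 - 4·π^2)·cos(2·x) - 2·π^4/5 - 3 + 4·π^2/3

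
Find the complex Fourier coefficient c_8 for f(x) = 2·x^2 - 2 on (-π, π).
Compute the real Fourier coefficients first: a_8 = 1/8, b_8 = 0.
Then c_8 = (a_8 − i·b_8)/2 = 1/16.

Final answer: 1/16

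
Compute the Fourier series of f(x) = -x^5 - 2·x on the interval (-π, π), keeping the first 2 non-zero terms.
(-244 - 2·π^4 + 40·π^2)·sin(x) + (-5·π^2 + 19/2 + π^4)·sin(2·x)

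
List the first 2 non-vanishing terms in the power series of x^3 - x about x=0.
x^3 - x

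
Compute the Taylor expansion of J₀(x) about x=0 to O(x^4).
1 - x^2/4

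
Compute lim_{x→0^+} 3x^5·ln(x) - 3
The product is a 0·∞ indeterminate form at x → 0⁺.
Rewrite the product as 3·ln(x) / x^(-5) and apply L'Hôpital, or use the standard hierarchy x^(-5) ≫ |ln x| as x → 0⁺.
The indeterminate product → 0, so the limit = -3.

Final answer: -3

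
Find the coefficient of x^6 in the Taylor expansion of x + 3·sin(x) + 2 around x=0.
Expand to order 6: x + 3·sin(x) + 2 = x^5/40 - x^3/2 + 4·x + 2 + O(x^7).
The coefficient of x^6 is 0.

Final answer: 0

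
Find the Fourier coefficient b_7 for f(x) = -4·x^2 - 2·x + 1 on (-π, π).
b_7 = (1/π) ∫_{-π}^{π} f(x)·sin(7x) dx.
Evaluate the integral (use parity and integration by parts as needed): b_7 = -4/7.

Final answer: -4/7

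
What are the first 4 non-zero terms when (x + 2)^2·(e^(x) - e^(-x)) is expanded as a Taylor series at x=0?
4·x^4/3 + 10·x^3/3 + 8·x^2 + 8·x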